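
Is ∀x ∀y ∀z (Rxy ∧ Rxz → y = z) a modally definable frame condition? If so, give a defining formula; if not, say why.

Yes, by ◇q → □q

This is a Sahlqvist condition; the CD axiom ◇q → □q defines it.
Suppose ◇q→□q is valid. Take Rxy, Rxz and set V(q)={y}. Then ◇q at x, so □q at x, so q at z, i.e. z=y.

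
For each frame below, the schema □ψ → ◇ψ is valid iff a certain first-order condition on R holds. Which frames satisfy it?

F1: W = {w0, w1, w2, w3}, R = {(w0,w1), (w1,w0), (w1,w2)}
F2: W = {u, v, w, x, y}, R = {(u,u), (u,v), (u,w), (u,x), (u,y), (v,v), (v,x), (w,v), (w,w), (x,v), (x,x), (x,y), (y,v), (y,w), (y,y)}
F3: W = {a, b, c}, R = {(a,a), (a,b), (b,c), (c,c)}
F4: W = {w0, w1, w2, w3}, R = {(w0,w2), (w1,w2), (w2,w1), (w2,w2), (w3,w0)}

F2, F3, F4

Frame correspondent (Sahlqvist): ∀x ∃y Rxy — i.e. seriality.
F1: fails — world w2 has no successor.
F2: holds.
F3: holds.
F4: holds.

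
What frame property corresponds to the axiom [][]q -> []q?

This is the C4 axiom.
It corresponds to density: forall x forall y (Rxy -> exists z (Rxz & Rzy)).

Density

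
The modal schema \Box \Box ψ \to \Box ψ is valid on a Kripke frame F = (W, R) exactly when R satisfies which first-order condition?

Density

Suppose □□ψ→□ψ is valid. Take Rxy and set V(ψ)={w : xR²w}. Then □□ψ at x, so □ψ at x, so ψ at y, i.e. ∃z(Rxz∧Rzy).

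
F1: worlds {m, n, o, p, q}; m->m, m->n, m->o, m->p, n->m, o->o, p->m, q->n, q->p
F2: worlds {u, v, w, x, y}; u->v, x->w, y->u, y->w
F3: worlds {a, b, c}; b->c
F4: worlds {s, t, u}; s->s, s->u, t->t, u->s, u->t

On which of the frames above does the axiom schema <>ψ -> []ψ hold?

The schema corresponds to partial functionality: forall x forall y forall z (Rxy & Rxz -> y = z).
F1: fails — m sees both m and n.
F2: fails — y sees both u and w.
F3: ✓.
F4: fails — s sees both s and u.
Valid on: F3.

F3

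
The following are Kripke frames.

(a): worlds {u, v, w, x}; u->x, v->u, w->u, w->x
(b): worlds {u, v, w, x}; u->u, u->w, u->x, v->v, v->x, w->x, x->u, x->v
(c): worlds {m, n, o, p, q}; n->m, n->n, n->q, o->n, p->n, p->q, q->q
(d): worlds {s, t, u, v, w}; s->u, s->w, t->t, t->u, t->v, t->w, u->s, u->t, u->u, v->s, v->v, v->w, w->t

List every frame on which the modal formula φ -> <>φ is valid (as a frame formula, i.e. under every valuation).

The schema corresponds to reflexivity: forall x Rxx.
(a): fails — world u does not see itself.
(b): fails — world w does not see itself.
(c): fails — world m does not see itself.
(d): fails — world s does not see itself.
Valid on no frame.

none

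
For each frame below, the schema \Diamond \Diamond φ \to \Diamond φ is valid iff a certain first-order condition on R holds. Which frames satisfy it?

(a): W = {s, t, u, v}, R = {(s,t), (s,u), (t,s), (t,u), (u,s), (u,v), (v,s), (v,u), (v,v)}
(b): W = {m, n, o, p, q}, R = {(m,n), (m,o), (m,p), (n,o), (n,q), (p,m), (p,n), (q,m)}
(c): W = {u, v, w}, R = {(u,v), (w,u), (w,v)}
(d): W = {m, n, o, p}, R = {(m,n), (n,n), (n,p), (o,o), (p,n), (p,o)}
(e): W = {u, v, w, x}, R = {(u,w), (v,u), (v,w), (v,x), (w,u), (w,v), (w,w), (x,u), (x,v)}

(c)

This is the axiom for transitivity; its first-order frame correspondent is \forall x \forall y \forall z (Rxy \wedge Ryz \to Rxz).
(a): fails — Ruv and Rvu but not Ruu.
(b): fails — Rpm and Rmo but not Rpo.
(c): holds.
(d): fails — Rpn and Rnp but not Rpp.
(e): fails — Ruw and Rwu but not Ruu.
Valid on: (c).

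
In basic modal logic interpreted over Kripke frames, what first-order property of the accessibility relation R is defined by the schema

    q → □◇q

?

symmetry

Suppose q→□◇q is valid. Take Rxy and set V(q)={x}. Then q at x, so □◇q at x, so ◇q at y, so some z with Ryz has q; z=x, i.e. Ryx.
The converse is a direct semantic check.
Frame condition: ∀x ∀y (Rxy → Ryx).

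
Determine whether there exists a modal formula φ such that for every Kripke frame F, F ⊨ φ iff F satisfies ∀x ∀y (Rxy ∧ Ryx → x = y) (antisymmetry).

Not definable by any modal formula

Modal frame validity is preserved under surjective bounded morphisms.
The 8-cycle (worlds s,t,u,v,w,x,y,z with s→t→u→v→w→x→y→z→s) is antisymmetric. Sending even-indexed worlds to • and odd-indexed worlds to ∘ is a surjective bounded morphism onto the two-world frame with •↔∘, which is not antisymmetric.
So the class is not modally definable.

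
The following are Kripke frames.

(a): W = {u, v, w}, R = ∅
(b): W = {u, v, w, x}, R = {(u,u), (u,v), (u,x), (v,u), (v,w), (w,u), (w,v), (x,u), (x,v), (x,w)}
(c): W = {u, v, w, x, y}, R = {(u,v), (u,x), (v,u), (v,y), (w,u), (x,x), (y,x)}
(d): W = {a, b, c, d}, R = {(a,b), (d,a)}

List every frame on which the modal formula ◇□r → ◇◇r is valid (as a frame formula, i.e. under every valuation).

This is the axiom for a generalized confluence (Geach) condition; its first-order frame correspondent is ∀x ∀y (xRy → ∃w (yRw ∧ xR²w)).
(a): satisfies the condition.
(b): satisfies the condition.
(c): satisfies the condition.
(d): fails — aRb but no w with bRw and aR²w.
Valid on: (a), (b), (c).

(a), (b), (c)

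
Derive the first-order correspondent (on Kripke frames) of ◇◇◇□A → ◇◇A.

∀x ∀y (xR³y → ∃w (yRw ∧ xR²w))

This is a Sahlqvist (Geach-type) schema ◇^3□^1A → □^0◇^2A.
First-order correspondent: ∀x ∀y (xR³y → ∃w (yRw ∧ xR²w)).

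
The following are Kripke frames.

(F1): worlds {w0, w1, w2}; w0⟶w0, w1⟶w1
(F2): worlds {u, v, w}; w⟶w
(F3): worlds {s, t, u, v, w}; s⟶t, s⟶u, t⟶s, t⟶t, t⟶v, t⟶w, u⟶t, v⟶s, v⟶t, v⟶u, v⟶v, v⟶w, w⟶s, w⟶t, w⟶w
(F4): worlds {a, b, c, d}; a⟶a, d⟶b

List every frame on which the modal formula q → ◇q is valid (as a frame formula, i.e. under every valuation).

none

Frame correspondent (Sahlqvist): ∀x Rxx — i.e. reflexivity.
(F1): fails — world w2 does not see itself.
(F2): fails — world u does not see itself.
(F3): fails — world s does not see itself.
(F4): fails — world b does not see itself.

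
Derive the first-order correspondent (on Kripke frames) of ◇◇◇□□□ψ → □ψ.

This is a Sahlqvist (Geach-type) schema ◇^3□^3ψ → □^1◇^0ψ.
Minimal-valuation argument: fix x; take any y with xR^3y and any z with xR^1z. Set V(ψ) to the set of worlds R-reachable from y in exactly 3 steps. Then □^3ψ holds at y, so the antecedent holds at x; validity forces ◇^0ψ at z, giving a w with zR^0w and yR^3w.
First-order correspondent: ∀x ∀y ∀z ((xR³y ∧ xRz) → ∃w (yR³w ∧ z = w)).

∀x ∀y ∀z ((xR³y ∧ xRz) → ∃w (yR³w ∧ z = w))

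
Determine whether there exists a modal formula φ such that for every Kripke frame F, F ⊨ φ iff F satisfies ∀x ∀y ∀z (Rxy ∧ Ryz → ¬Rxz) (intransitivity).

No — not modally definable

If a class were modally definable it would be closed under surjective bounded morphisms (Goldblatt–Thomason).
The 3-cycle (worlds 0,1,2 with 0→1→2→0) is intransitive. Mapping every world to a single reflexive point • is a surjective bounded morphism; the reflexive point is not intransitive (R••∧R•• but R••).
So no modal formula (or set of formulas) defines exactly the intransitive frames.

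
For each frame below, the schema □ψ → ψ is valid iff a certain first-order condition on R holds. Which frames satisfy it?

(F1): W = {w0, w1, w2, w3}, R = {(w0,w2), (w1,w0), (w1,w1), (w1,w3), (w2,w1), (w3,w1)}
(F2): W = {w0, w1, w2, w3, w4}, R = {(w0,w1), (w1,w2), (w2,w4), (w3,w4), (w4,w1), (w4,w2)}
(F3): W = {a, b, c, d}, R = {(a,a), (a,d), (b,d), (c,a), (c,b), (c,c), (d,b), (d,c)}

The schema corresponds to reflexivity: ∀x Rxx.
(F1): fails — world w0 does not see itself.
(F2): fails — world w0 does not see itself.
(F3): fails — world b does not see itself.

none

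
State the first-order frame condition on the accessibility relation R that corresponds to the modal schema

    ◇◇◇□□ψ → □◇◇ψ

∀x ∀y ∀z ((xR³y ∧ xRz) → ∃w (yR²w ∧ zR²w))

This is a Sahlqvist (Geach-type) schema ◇^3□^2ψ → □^1◇^2ψ.
Minimal-valuation argument: fix x; take any y with xR^3y and any z with xR^1z. Set V(ψ) to the set of worlds R-reachable from y in exactly 2 steps. Then □^2ψ holds at y, so the antecedent holds at x; validity forces ◇^2ψ at z, giving a w with zR^2w and yR^2w.
First-order correspondent: ∀x ∀y ∀z ((xR³y ∧ xRz) → ∃w (yR²w ∧ zR²w)).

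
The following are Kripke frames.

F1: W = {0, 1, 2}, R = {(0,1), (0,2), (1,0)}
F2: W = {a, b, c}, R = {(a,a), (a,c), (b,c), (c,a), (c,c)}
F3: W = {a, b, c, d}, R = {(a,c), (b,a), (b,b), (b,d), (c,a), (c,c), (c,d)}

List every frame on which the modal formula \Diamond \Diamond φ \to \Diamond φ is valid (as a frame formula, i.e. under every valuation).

This is the axiom for a generalized confluence (Geach) condition; its first-order frame correspondent is \forall x \forall y (x R^2 y \to \exists w (y = w \wedge xRw)).
F1: fails — 0R²0 but no w with 0=w and 0Rw.
F2: fails — bR²a but no w with a=w and bRw.
F3: fails — aR²a but no w with a=w and aRw.
Valid on no frame.

none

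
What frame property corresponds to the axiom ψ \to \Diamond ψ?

reflexivity: \forall x Rxx

This is frame-equivalent to □ψ → ψ (substitute ¬ψ for ψ and contrapose).
Suppose □ψ→ψ is valid. At any x set V(ψ)={w : Rxw}. Then □ψ holds at x, so ψ holds at x, i.e. Rxx.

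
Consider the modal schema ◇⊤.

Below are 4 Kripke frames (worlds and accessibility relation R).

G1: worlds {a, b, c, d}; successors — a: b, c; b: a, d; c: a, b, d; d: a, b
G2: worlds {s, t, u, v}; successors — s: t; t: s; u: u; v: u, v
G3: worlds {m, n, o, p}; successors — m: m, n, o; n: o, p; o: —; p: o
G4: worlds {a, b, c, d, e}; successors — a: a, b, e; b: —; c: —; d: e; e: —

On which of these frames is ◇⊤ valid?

This is the axiom for seriality; its first-order frame correspondent is ∀x ∃y Rxy.
G1: condition met.
G2: condition met.
G3: fails — world o has no successor.
G4: fails — world b has no successor.
Valid on: G1, G2.

G1, G2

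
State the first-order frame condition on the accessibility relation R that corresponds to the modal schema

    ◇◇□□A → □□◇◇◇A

This is a Sahlqvist (Geach-type) schema ◇^2□^2A → □^2◇^3A.
Minimal-valuation argument: fix x; take any y with xR^2y and any z with xR^2z. Set V(A) to the set of worlds R-reachable from y in exactly 2 steps. Then □^2A holds at y, so the antecedent holds at x; validity forces ◇^3A at z, giving a w with zR^3w and yR^2w.
First-order correspondent: ∀x ∀y ∀z ((xR²y ∧ xR²z) → ∃w (yR²w ∧ zR³w)).

∀x ∀y ∀z ((xR²y ∧ xR²z) → ∃w (yR²w ∧ zR³w))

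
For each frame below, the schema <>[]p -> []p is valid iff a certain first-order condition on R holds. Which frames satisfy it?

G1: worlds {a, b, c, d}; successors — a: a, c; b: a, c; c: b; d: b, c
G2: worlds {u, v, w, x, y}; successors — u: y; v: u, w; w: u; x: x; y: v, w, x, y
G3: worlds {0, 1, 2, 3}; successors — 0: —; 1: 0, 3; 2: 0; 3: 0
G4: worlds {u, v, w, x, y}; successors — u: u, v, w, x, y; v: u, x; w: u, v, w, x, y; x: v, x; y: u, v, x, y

none

Frame correspondent (Sahlqvist): forall x forall y forall z ((xRy & xRz) -> exists w (yRw & z = w)) — i.e. a generalized confluence (Geach) condition.
G1: fails — aRc, aRa but no w with cRw and a=w.
G2: fails — vRu, vRu but no t with uRt and u=t.
G3: fails — 1R0, 1R0 but no w with 0Rw and 0=w.
G4: fails — uRv, uRv but no t with vRt and v=t.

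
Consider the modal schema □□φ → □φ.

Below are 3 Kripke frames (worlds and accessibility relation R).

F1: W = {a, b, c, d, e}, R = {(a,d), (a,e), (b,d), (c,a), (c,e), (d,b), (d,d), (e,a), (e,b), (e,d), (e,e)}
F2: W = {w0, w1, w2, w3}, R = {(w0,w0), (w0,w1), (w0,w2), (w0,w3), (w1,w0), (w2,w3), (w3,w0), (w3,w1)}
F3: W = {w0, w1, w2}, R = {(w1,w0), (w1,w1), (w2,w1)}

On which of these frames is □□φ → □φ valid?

Frame correspondent (Sahlqvist): ∀x ∀y (Rxy → ∃z (Rxz ∧ Rzy)) — i.e. density.
F1: holds.
F2: fails — Rw2w3 but no z with Rw2z and Rzw3.
F3: holds.
Valid on: F1, F3.

F1, F3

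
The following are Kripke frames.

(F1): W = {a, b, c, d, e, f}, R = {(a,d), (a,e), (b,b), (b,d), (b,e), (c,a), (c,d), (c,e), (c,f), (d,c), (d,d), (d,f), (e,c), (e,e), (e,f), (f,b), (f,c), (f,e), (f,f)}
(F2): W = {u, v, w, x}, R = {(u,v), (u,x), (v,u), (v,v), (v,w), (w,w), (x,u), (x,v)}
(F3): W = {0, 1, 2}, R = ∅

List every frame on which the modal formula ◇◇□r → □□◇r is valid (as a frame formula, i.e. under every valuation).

This is the axiom for a generalized confluence (Geach) condition; its first-order frame correspondent is ∀x ∀y ∀z ((xR²y ∧ xR²z) → ∃w (yRw ∧ zRw)).
(F1): holds.
(F2): fails — uR²u, uR²w but no t with uRt and wRt.
(F3): holds.
Valid on: (F1), (F3).

(F1), (F3)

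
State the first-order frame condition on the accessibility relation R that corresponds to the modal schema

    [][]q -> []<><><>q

forall x forall z (xRz -> exists w (x R^2 w & z R^3 w))

This is a Sahlqvist (Geach-type) schema ◇^0□^2q → □^1◇^3q.
First-order correspondent: forall x forall z (xRz -> exists w (x R^2 w & z R^3 w)).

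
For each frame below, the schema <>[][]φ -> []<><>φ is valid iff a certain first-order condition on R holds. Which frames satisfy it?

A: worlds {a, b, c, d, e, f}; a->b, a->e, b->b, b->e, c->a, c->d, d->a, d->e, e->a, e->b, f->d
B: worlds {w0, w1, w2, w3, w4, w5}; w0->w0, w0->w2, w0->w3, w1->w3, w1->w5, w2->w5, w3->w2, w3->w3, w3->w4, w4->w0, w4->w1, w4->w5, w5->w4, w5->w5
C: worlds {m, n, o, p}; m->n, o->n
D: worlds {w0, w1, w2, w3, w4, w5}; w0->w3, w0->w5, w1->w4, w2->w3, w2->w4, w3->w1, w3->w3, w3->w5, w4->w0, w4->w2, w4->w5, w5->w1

A, B

Frame correspondent (Sahlqvist): forall x forall y forall z ((xRy & xRz) -> exists w (y R^2 w & z R^2 w)) — i.e. a generalized confluence (Geach) condition.
A: holds.
B: holds.
C: fails — mRn, mRn but no w with nR²w and nR²w.
D: fails — w3Rw1, w3Rw5 but no w with w1R²w and w5R²w.
Valid on: A, B.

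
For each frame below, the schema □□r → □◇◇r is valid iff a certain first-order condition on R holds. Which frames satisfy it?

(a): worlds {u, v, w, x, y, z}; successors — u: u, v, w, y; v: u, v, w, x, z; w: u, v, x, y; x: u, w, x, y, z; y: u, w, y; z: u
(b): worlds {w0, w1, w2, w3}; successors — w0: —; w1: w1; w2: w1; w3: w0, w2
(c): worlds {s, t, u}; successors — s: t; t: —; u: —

(a)

The schema corresponds to a generalized confluence (Geach) condition: ∀x ∀z (xRz → ∃w (xR²w ∧ zR²w)).
(a): satisfies the condition.
(b): fails — w3Rw0 but no w with w3R²w and w0R²w.
(c): fails — sRt but no w with sR²w and tR²w.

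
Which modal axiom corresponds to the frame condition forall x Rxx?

□s → s

A defining formula is □s → s (the T axiom).
Suppose □s→s is valid. At any x set V(s)={w : Rxw}. Then □s holds at x, so s holds at x, i.e. Rxx.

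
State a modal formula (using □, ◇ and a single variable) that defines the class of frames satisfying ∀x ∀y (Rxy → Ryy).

A defining formula is □(□q → q) (the T□ axiom).

□(□q → q)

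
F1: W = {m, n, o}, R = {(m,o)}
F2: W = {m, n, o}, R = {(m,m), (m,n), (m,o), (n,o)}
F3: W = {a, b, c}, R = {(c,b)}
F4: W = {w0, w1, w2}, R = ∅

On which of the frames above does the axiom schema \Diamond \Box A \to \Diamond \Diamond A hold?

The schema corresponds to a generalized confluence (Geach) condition: \forall x \forall y (xRy \to \exists w (yRw \wedge x R^2 w)).
F1: fails — mRo but no w with oRw and mR²w.
F2: fails — mRo but no w with oRw and mR²w.
F3: fails — cRb but no w with bRw and cR²w.
F4: ✓.

F4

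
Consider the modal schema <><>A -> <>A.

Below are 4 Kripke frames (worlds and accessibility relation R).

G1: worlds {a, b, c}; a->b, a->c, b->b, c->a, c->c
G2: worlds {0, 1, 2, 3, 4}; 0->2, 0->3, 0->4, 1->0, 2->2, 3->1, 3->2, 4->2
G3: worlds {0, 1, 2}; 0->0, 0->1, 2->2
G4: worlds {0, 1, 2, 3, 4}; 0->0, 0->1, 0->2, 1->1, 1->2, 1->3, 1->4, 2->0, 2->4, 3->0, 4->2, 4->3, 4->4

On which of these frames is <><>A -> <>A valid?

Frame correspondent (Sahlqvist): forall x forall y forall z (Rxy & Ryz -> Rxz) — i.e. transitivity.
G1: fails — Rac and Rca but not Raa.
G2: fails — R10 and R02 but not R12.
G3: satisfies the condition.
G4: fails — R02 and R24 but not R04.
Valid on: G3.

G3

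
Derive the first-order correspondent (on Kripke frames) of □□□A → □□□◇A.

∀x ∀z (xR³z → ∃w (xR³w ∧ zRw))

This is a Sahlqvist (Geach-type) schema ◇^0□^3A → □^3◇^1A.
First-order correspondent: ∀x ∀z (xR³z → ∃w (xR³w ∧ zRw)).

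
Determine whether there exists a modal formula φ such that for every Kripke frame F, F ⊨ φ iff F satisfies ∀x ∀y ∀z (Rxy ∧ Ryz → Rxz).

The condition is transitivity. A defining modal formula is □p → □□p.
Suppose □p→□□p is valid. Take Rxy, Ryz and set V(p)={w : Rxw}. Then □p at x, so □□p at x, so □p at y, so p at z, i.e. Rxz.

Yes, by □p → □□p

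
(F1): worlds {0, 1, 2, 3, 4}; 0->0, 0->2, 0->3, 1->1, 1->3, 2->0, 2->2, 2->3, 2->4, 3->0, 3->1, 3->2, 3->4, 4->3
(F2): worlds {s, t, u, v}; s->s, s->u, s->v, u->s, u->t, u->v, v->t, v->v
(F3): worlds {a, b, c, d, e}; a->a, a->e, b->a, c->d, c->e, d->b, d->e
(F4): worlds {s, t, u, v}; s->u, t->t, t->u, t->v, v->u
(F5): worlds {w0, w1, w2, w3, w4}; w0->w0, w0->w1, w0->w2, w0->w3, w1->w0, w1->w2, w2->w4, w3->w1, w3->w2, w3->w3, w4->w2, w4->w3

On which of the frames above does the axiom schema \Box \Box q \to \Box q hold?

The schema corresponds to density: \forall x \forall y (Rxy \to \exists z (Rxz \wedge Rzy)).
(F1): fails — R43 but no z with R4z and Rz3.
(F2): holds.
(F3): fails — Rcd but no z with Rcz and Rzd.
(F4): fails — Rvu but no z with Rvz and Rzu.
(F5): fails — Rw2w4 but no z with Rw2z and Rzw4.

(F2)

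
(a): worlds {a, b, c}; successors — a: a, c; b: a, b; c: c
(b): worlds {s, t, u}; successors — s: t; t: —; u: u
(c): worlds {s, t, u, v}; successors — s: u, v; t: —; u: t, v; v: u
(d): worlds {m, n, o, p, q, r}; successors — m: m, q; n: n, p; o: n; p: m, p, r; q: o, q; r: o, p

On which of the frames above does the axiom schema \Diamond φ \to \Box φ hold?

The schema corresponds to partial functionality: \forall x \forall y \forall z (Rxy \wedge Rxz \to y = z).
(a): fails — a sees both a and c.
(b): ✓.
(c): fails — s sees both u and v.
(d): fails — m sees both m and q.

(b)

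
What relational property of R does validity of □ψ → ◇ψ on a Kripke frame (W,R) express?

Suppose □ψ→◇ψ is valid. At any x set V(ψ)=W. Then □ψ at x, so ◇ψ at x, so x has a successor.

Seriality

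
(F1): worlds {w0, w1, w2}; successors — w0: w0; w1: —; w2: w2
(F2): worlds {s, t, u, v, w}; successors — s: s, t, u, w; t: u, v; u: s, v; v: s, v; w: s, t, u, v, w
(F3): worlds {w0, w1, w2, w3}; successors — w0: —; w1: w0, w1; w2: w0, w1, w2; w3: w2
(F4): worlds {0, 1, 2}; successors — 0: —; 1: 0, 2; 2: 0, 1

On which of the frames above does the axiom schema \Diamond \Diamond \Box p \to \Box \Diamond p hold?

(F1), (F2)

This is the axiom for a generalized confluence (Geach) condition; its first-order frame correspondent is \forall x \forall y \forall z ((x R^2 y \wedge xRz) \to \exists w (yRw \wedge zRw)).
(F1): ✓.
(F2): ✓.
(F3): fails — w1R²w0, w1Rw0 but no w with w0Rw and w0Rw.
(F4): fails — 1R²0, 1R0 but no w with 0Rw and 0Rw.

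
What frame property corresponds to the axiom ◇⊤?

Seriality

◇⊤ holds at w iff w has a successor, so frame-validity of ◇⊤ is exactly seriality. Equivalently via □q → ◇q:
Suppose □q→◇q is valid. At any x set V(q)=W. Then □q at x, so ◇q at x, so x has a successor.
Conversely, any frame satisfying ∀x ∃y Rxy validates the schema.
So the correspondent is seriality.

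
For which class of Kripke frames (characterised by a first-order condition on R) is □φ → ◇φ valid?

Seriality

This schema is the D axiom.
Its frame correspondent is seriality — ∀x ∃y Rxy.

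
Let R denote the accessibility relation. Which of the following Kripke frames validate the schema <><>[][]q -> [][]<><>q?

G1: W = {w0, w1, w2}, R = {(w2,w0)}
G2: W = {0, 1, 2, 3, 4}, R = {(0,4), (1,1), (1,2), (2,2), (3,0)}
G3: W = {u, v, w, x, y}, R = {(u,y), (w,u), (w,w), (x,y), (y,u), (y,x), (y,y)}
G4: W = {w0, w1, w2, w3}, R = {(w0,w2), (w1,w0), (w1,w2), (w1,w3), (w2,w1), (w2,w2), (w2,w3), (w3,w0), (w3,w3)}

This is the axiom for a generalized confluence (Geach) condition; its first-order frame correspondent is forall x forall y forall z ((x R^2 y & x R^2 z) -> exists w (y R^2 w & z R^2 w)).
G1: satisfies the condition.
G2: fails — 3R²4, 3R²4 but no w with 4R²w and 4R²w.
G3: satisfies the condition.
G4: satisfies the condition.
Valid on: G1, G3, G4.

G1, G3, G4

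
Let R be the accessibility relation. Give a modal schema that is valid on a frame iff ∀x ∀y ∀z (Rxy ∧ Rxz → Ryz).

A defining formula is ◇p → □◇p (the 5 axiom).

◇p → □◇p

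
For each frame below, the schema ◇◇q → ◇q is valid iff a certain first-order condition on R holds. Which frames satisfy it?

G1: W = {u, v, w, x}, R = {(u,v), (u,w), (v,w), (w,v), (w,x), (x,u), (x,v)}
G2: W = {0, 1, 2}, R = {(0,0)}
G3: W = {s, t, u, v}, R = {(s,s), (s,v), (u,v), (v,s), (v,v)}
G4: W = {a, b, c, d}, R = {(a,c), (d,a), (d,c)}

This is the axiom for transitivity; its first-order frame correspondent is ∀x ∀y ∀z (Rxy ∧ Ryz → Rxz).
G1: fails — Ruw and Rwx but not Rux.
G2: condition met.
G3: fails — Ruv and Rvs but not Rus.
G4: condition met.

G2, G4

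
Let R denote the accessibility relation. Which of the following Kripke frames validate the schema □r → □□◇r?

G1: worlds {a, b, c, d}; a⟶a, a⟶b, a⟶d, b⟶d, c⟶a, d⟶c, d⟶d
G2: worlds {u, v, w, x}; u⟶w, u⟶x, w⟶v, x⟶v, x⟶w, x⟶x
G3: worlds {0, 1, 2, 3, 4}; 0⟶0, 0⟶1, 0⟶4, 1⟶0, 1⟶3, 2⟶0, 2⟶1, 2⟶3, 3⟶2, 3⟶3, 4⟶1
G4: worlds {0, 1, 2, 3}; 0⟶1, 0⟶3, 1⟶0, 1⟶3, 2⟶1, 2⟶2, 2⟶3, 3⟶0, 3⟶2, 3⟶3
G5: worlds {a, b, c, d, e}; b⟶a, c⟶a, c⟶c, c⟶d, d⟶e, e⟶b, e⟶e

G4

The schema corresponds to a generalized confluence (Geach) condition: ∀x ∀z (xR²z → ∃w (xRw ∧ zRw)).
G1: fails — bR²c but no w with bRw and cRw.
G2: fails — uR²v but no t with uRt and vRt.
G3: fails — 0R²3 but no w with 0Rw and 3Rw.
G4: satisfies the condition.
G5: fails — cR²a but no w with cRw and aRw.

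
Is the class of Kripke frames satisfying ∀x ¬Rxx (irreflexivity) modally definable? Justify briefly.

Modal frame validity is preserved under surjective bounded morphisms.
The 2-cycle (worlds 0,1 with 0→1→0) is irreflexive, and the map sending every world to a single reflexive point • is a surjective bounded morphism (forth: every edge maps to (•,•); back: every world has a successor). So any modal formula valid on the 2-cycle is also valid on the reflexive point, which is not irreflexive.
Hence irreflexivity is not modally definable.

No — not modally definable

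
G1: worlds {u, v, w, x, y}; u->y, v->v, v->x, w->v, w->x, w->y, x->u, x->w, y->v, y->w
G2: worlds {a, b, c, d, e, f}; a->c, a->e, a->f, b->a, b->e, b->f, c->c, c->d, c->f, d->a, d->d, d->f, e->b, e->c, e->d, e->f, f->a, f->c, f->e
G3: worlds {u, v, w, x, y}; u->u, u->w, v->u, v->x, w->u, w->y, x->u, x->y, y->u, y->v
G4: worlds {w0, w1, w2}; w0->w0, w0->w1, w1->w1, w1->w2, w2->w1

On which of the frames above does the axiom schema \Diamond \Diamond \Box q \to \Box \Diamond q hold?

G2, G3, G4

The schema corresponds to a generalized confluence (Geach) condition: \forall x \forall y \forall z ((x R^2 y \wedge xRz) \to \exists w (yRw \wedge zRw)).
G1: fails — vR²u, vRv but no t with uRt and vRt.
G2: satisfies the condition.
G3: satisfies the condition.
G4: satisfies the condition.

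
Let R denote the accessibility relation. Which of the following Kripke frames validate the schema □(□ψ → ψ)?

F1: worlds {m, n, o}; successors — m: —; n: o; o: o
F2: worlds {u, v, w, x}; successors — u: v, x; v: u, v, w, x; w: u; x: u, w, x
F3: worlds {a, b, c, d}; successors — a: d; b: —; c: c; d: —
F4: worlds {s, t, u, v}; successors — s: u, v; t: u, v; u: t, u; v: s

The schema corresponds to shift-reflexivity: ∀x ∀y (Rxy → Ryy).
F1: condition met.
F2: fails — Rxw but not Rww.
F3: fails — Rad but not Rdd.
F4: fails — Rtv but not Rvv.
Valid on: F1.

F1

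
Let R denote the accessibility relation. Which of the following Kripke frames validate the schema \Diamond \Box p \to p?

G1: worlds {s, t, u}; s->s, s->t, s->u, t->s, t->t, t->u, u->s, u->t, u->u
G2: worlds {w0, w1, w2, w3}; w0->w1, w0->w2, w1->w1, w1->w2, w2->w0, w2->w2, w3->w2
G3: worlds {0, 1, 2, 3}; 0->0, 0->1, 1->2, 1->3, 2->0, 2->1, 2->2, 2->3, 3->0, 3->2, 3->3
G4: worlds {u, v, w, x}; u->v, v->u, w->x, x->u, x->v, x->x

This is the axiom for a generalized confluence (Geach) condition; its first-order frame correspondent is \forall x \forall y (xRy \to \exists w (yRw \wedge x = w)).
G1: ✓.
G2: fails — w0Rw1 but no w with w1Rw and w0=w.
G3: fails — 0R1 but no w with 1Rw and 0=w.
G4: fails — wRx but no t with xRt and w=t.
Valid on: G1.

G1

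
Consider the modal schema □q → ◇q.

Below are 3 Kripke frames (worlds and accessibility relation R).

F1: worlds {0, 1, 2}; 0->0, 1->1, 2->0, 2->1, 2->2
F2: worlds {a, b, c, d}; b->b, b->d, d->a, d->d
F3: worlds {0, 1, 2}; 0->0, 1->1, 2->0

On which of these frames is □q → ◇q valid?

The schema corresponds to seriality: ∀x ∃y Rxy.
F1: holds.
F2: fails — world a has no successor.
F3: holds.
Valid on: F1, F3.

F1, F3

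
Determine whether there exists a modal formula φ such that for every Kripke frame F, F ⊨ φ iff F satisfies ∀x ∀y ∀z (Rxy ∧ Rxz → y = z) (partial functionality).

Yes: it is partial functionality, defined by the CD schema ◇q → □q.

Definable; ◇q → □q defines it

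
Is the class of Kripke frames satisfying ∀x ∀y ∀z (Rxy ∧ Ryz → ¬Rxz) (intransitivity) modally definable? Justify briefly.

Not modally definable

Modal frame validity is preserved under surjective bounded morphisms.
The 3-cycle (worlds s,t,u with s→t→u→s) is intransitive. Mapping every world to a single reflexive point • is a surjective bounded morphism; the reflexive point is not intransitive (R••∧R•• but R••).
Hence intransitivity is not modally definable.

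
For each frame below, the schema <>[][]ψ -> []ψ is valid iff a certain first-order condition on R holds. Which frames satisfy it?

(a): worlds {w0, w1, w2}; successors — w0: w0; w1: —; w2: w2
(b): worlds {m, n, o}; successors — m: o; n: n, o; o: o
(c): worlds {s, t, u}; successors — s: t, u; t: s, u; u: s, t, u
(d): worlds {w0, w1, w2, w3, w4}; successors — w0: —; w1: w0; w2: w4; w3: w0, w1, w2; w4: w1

(a), (c)

The schema corresponds to a generalized confluence (Geach) condition: forall x forall y forall z ((xRy & xRz) -> exists w (y R^2 w & z = w)).
(a): condition met.
(b): fails — nRo, nRn but no w with oR²w and n=w.
(c): condition met.
(d): fails — w1Rw0, w1Rw0 but no w with w0R²w and w0=w.
Valid on: (a), (c).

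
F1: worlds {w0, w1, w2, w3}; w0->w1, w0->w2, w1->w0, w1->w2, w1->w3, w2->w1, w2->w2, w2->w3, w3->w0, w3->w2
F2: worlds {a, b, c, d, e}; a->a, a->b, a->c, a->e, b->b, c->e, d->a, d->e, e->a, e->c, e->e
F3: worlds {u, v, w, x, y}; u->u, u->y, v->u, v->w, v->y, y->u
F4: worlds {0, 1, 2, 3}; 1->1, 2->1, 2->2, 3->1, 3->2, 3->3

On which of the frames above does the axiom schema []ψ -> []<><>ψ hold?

F1, F2, F4

Frame correspondent (Sahlqvist): forall x forall z (xRz -> exists w (xRw & z R^2 w)) — i.e. a generalized confluence (Geach) condition.
F1: satisfies the condition.
F2: satisfies the condition.
F3: fails — vRw but no t with vRt and wR²t.
F4: satisfies the condition.
Valid on: F1, F2, F4.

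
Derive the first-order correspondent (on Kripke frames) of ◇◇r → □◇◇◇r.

∀x ∀y ∀z ((xR²y ∧ xRz) → ∃w (y = w ∧ zR³w))

This is a Sahlqvist (Geach-type) schema ◇^2□^0r → □^1◇^3r.
Minimal-valuation argument: fix x; take any y with xR^2y and any z with xR^1z. Set V(r) to the set of worlds R-reachable from y in exactly 0 steps. Then □^0r holds at y, so the antecedent holds at x; validity forces ◇^3r at z, giving a w with zR^3w and yR^0w.
First-order correspondent: ∀x ∀y ∀z ((xR²y ∧ xRz) → ∃w (y = w ∧ zR³w)).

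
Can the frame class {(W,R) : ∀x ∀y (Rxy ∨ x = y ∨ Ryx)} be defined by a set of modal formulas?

No

If a class were modally definable it would be closed under disjoint unions (Goldblatt–Thomason).
Take 2 disjoint single-world reflexive frames: each is trivially connected, but their disjoint union has 2 worlds with no edge between distinct components, so it is not connected.
So no modal formula (or set of formulas) defines exactly the connected frames.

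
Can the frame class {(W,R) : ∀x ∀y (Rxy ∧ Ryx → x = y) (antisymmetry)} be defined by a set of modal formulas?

Not definable by any modal formula

Modal frame validity is preserved under surjective bounded morphisms.
The 6-cycle (worlds a,b,c,d,e,f with a→b→c→d→e→f→a) is antisymmetric. Sending even-indexed worlds to a and odd-indexed worlds to b is a surjective bounded morphism onto the two-world frame with a↔b, which is not antisymmetric.
So the class is not modally definable.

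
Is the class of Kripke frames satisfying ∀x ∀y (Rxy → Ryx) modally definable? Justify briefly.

The condition is symmetry. A defining modal formula is p → □◇p.

Definable; p → □◇p defines it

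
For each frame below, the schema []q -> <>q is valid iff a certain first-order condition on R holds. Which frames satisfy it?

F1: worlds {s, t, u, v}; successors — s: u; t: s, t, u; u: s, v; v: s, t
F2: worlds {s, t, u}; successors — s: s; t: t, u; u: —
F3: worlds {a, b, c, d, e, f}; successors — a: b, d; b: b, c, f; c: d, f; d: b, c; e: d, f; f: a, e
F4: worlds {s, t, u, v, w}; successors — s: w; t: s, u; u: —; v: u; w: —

Frame correspondent (Sahlqvist): forall x exists y Rxy — i.e. seriality.
F1: ✓.
F2: fails — world u has no successor.
F3: ✓.
F4: fails — world u has no successor.

F1, F3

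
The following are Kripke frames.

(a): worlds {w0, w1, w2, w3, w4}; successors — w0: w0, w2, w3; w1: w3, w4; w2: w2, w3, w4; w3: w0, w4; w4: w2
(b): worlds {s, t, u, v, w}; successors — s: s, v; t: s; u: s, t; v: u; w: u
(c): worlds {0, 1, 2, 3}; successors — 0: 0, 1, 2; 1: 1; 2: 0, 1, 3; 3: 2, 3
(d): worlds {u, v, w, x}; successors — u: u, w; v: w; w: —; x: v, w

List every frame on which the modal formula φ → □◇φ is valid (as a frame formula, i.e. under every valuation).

none

This is the axiom for symmetry; its first-order frame correspondent is ∀x ∀y (Rxy → Ryx).
(a): fails — Rw1w3 but not Rw3w1.
(b): fails — Rwu but not Ruw.
(c): fails — R01 but not R10.
(d): fails — Rxw but not Rwx.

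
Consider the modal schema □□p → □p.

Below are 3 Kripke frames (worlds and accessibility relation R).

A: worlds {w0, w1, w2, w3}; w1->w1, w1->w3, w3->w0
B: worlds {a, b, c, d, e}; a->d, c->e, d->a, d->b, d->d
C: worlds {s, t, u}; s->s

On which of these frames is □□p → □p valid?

The schema corresponds to density: ∀x ∀y (Rxy → ∃z (Rxz ∧ Rzy)).
A: fails — Rw3w0 but no z with Rw3z and Rzw0.
B: fails — Rce but no z with Rcz and Rze.
C: satisfies the condition.

C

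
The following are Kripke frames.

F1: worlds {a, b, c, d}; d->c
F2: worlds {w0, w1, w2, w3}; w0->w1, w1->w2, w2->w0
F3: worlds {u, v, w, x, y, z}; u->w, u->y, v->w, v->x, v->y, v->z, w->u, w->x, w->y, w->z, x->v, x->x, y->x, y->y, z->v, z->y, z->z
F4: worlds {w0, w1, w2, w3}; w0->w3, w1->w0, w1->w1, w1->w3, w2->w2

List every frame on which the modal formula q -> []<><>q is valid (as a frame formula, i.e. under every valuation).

F2

Frame correspondent (Sahlqvist): forall x forall z (xRz -> exists w (x = w & z R^2 w)) — i.e. a generalized confluence (Geach) condition.
F1: fails — dRc but no w with d=w and cR²w.
F2: holds.
F3: fails — uRw but no t with u=t and wR²t.
F4: fails — w0Rw3 but no w with w0=w and w3R²w.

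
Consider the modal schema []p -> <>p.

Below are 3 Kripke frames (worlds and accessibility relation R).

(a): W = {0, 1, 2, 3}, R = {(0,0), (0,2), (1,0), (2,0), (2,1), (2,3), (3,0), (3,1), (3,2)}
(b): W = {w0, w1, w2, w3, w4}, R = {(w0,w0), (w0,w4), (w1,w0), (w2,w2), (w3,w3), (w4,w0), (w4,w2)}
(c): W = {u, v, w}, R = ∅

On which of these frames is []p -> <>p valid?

(a), (b)

This is the axiom for seriality; its first-order frame correspondent is forall x exists y Rxy.
(a): ✓.
(b): ✓.
(c): fails — world u has no successor.
Valid on: (a), (b).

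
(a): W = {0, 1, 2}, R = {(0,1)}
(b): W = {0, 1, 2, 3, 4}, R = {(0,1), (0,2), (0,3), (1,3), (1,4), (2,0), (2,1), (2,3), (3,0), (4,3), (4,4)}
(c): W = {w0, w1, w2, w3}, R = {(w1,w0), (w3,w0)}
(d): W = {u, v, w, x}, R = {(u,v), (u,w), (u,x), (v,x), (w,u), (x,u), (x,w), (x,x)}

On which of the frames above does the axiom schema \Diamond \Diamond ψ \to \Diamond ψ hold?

(a), (c)

This is the axiom for transitivity; its first-order frame correspondent is \forall x \forall y \forall z (Rxy \wedge Ryz \to Rxz).
(a): holds.
(b): fails — R02 and R20 but not R00.
(c): holds.
(d): fails — Rwu and Ruv but not Rwv.
Valid on: (a), (c).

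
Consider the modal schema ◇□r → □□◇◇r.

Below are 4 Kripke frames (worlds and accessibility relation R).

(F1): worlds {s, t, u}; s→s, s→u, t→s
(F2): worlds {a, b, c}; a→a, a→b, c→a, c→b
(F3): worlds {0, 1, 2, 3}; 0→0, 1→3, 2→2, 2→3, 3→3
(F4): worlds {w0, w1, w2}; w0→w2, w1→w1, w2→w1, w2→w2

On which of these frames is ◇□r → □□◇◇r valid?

The schema corresponds to a generalized confluence (Geach) condition: ∀x ∀y ∀z ((xRy ∧ xR²z) → ∃w (yRw ∧ zR²w)).
(F1): fails — sRs, sR²u but no w with sRw and uR²w.
(F2): fails — aRa, aR²b but no w with aRw and bR²w.
(F3): holds.
(F4): holds.
Valid on: (F3), (F4).

(F3), (F4)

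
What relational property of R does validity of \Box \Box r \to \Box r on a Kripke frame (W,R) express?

Suppose □□r→□r is valid. Take Rxy and set V(r)={w : xR²w}. Then □□r at x, so □r at x, so r at y, i.e. ∃z(Rxz∧Rzy).

density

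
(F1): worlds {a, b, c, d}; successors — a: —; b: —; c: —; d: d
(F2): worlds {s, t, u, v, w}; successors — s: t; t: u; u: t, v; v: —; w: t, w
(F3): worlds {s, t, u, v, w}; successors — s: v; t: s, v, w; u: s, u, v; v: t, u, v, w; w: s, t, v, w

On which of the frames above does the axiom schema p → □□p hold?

The schema corresponds to a generalized confluence (Geach) condition: ∀x ∀z (xR²z → ∃w (x = w ∧ z = w)).
(F1): condition met.
(F2): fails — sR²u but s ≠ u.
(F3): fails — sR²t but s ≠ t.
Valid on: (F1).

(F1)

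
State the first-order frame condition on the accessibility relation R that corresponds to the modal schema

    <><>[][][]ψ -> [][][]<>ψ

This is a Sahlqvist (Geach-type) schema ◇^2□^3ψ → □^3◇^1ψ.
Minimal-valuation argument: fix x; take any y with xR^2y and any z with xR^3z. Set V(ψ) to the set of worlds R-reachable from y in exactly 3 steps. Then □^3ψ holds at y, so the antecedent holds at x; validity forces ◇^1ψ at z, giving a w with zR^1w and yR^3w.
First-order correspondent: forall x forall y forall z ((x R^2 y & x R^3 z) -> exists w (y R^3 w & zRw)).

forall x forall y forall z ((x R^2 y & x R^3 z) -> exists w (y R^3 w & zRw))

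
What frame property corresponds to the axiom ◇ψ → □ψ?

Partial functionality

Suppose ◇ψ→□ψ is valid. Take Rxy, Rxz and set V(ψ)={y}. Then ◇ψ at x, so □ψ at x, so ψ at z, i.e. z=y.
Conversely, on a frame with partial functionality the schema holds at every world under every valuation.
So the correspondent is partial functionality.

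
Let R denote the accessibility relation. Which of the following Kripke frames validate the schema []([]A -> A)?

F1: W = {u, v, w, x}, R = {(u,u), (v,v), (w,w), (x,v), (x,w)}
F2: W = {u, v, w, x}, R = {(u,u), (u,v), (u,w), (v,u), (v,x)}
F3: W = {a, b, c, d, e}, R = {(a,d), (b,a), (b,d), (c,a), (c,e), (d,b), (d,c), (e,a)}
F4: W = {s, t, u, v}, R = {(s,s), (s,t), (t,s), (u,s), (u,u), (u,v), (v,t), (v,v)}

This is the axiom for shift-reflexivity; its first-order frame correspondent is forall x forall y (Rxy -> Ryy).
F1: holds.
F2: fails — Ruv but not Rvv.
F3: fails — Rdc but not Rcc.
F4: fails — Rvt but not Rtt.

F1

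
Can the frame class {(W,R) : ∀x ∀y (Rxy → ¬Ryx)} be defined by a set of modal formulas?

If a class were modally definable it would be closed under surjective bounded morphisms (Goldblatt–Thomason).
The 4-cycle (worlds 0,1,2,3 with 0→1→2→3→0) is asymmetric. Mapping every world to a single reflexive point • is a surjective bounded morphism, and the reflexive point is not asymmetric (R•• but asymmetry requires ¬R••).
So no modal formula (or set of formulas) defines exactly the asymmetric frames.

Not definable by any modal formula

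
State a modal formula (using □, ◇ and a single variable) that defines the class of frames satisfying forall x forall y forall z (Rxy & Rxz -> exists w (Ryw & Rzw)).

◇□ψ → □◇ψ

The condition is convergence. The .2 schema ◇□ψ → □◇ψ defines it.
Suppose ◇□ψ→□◇ψ is valid. Take Rxy, Rxz and set V(ψ)={w : Ryw}. Then □ψ at y so ◇□ψ at x, so □◇ψ at x, so ◇ψ at z, giving w with Rzw and Ryw.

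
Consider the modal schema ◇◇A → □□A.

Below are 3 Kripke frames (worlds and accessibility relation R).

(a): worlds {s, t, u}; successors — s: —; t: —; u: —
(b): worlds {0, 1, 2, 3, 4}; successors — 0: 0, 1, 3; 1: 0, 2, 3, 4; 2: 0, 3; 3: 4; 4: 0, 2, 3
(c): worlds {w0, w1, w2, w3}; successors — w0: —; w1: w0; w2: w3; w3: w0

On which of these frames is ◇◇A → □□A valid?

The schema corresponds to a generalized confluence (Geach) condition: ∀x ∀y ∀z ((xR²y ∧ xR²z) → ∃w (y = w ∧ z = w)).
(a): holds.
(b): fails — 0R²0, 0R²1 but 0 ≠ 1.
(c): holds.

(a), (c)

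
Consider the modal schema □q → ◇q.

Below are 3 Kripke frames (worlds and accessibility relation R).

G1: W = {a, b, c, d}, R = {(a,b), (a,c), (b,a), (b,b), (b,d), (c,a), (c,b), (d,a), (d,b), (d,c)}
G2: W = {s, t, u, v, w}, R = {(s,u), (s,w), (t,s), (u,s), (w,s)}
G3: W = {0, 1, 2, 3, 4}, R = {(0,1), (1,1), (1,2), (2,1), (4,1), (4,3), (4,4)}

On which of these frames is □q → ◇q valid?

This is the axiom for seriality; its first-order frame correspondent is ∀x ∃y Rxy.
G1: holds.
G2: fails — world v has no successor.
G3: fails — world 3 has no successor.

G1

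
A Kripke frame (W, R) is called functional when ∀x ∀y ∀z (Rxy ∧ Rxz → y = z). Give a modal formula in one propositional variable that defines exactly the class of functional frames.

A defining formula is ◇r → □r (the CD axiom).
Suppose ◇r→□r is valid. Take Rxy, Rxz and set V(r)={y}. Then ◇r at x, so □r at x, so r at z, i.e. z=y.

◇r → □r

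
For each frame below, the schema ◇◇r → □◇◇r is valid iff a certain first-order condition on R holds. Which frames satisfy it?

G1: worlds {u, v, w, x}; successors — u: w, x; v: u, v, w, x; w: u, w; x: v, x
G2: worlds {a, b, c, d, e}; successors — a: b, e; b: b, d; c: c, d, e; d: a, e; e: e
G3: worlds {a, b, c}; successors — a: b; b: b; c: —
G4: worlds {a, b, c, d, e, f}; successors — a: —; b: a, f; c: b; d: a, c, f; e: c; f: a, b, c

G3

This is the axiom for a generalized confluence (Geach) condition; its first-order frame correspondent is ∀x ∀y ∀z ((xR²y ∧ xRz) → ∃w (y = w ∧ zR²w)).
G1: fails — uR²v, uRw but no t with v=t and wR²t.
G2: fails — aR²b, aRe but no w with b=w and eR²w.
G3: holds.
G4: fails — bR²a, bRa but no w with a=w and aR²w.
Valid on: G3.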